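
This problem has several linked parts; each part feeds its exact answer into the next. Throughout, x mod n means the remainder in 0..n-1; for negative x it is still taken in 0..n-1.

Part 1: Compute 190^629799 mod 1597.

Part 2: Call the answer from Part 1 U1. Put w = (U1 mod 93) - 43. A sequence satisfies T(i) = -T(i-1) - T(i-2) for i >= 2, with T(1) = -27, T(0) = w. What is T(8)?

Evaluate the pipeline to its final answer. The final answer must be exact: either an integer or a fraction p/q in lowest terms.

Part 1: squarings mod 1597: 190^1=190, 190^2=966, 190^4=508, 190^8=947, 190^16=892, 190^32=358, 190^64=404, 190^128=322, 190^256=1476, 190^512=268, 190^1024=1556, 190^2048=84, 190^4096=668, 190^8192=661, 190^16384=940, 190^32768=459, 190^65536=1474, 190^131072=756, 190^262144=1407, 190^524288=966; 190^629799 = 190^1 * 190^2 * 190^4 * 190^32 * 190^1024 * 190^2048 * 190^4096 * 190^32768 * 190^65536 * 190^524288 = 324 (mod 1597); answer 324
Part 2: U1 = 324; w = 2; T(2) = -1*(-27) - 1*(2) = 25; iterating: T(2)=25, T(3)=2, T(4)=-27, T(5)=25, T(6)=2, T(7)=-27, T(8)=25; answer 25

25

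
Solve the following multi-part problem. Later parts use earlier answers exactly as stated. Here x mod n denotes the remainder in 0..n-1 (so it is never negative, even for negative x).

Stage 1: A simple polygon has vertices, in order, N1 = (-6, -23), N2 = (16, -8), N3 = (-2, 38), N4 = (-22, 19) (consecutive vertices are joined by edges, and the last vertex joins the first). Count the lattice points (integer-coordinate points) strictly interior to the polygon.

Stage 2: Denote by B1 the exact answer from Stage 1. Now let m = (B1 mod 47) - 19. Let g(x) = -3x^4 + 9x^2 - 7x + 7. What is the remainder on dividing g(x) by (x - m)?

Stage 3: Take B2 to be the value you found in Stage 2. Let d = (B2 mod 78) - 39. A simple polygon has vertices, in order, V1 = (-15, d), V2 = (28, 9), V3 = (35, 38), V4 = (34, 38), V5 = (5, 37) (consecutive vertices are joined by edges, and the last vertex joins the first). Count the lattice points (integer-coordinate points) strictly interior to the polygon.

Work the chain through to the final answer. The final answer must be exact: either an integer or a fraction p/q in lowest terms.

Stage 1: cross terms: (-6*-8 - 16*-23)=416, (16*38 - -2*-8)=592, (-2*19 - -22*38)=798, (-22*-23 - -6*19)=620; twice the area = |2426| = 2426; area = 1213; boundary points = 1 + 2 + 1 + 2 = 6; strictly interior points = area - boundary/2 + 1 = 1211; answer 1211
Stage 2: B1 = 1211; m = 17; remainder = value at the root: -3*(17)^4 + 9*(17)^2 - 7*(17)^1 + 7 = (-250563) + (2601) + (-119) + (7) = -248074; answer -248074
Stage 3: B2 = -248074; d = 5; cross terms: (-15*9 - 28*5)=-275, (28*38 - 35*9)=749, (35*38 - 34*38)=38, (34*37 - 5*38)=1068, (5*5 - -15*37)=580; twice the area = |2160| = 2160; area = 1080; boundary points = 1 + 1 + 1 + 1 + 4 = 8; strictly interior points = area - boundary/2 + 1 = 1077; answer 1077

1077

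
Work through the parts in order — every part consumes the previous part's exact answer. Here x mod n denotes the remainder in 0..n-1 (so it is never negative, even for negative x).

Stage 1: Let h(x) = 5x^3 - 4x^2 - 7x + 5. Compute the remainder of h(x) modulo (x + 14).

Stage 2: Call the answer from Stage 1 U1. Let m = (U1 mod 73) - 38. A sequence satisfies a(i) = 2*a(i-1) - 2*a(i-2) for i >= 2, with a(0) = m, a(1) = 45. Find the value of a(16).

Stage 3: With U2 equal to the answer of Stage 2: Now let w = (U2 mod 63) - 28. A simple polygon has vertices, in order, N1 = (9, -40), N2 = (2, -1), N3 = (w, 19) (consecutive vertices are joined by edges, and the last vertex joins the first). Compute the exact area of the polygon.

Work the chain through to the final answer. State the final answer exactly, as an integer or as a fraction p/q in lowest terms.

Stage 1: remainder = value at the root: 5*(-14)^3 - 4*(-14)^2 - 7*(-14)^1 + 5 = (-13720) + (-784) + (98) + (5) = -14401; answer -14401
Stage 2: U1 = -14401; m = 15; a(2) = 2*(45) - 2*(15) = 60; iterating: a(2)=60, a(3)=30, a(4)=-60, a(5)=-180, a(6)=-240, a(7)=-120, a(8)=240, a(9)=720, a(10)=960, a(11)=480, a(12)=-960, a(13)=-2880, a(14)=-3840, a(15)=-1920, a(16)=3840; answer 3840
Stage 3: U2 = 3840; w = 32; cross terms: (9*-1 - 2*-40)=71, (2*19 - 32*-1)=70, (32*-40 - 9*19)=-1451; twice the area = |-1310| = 1310; area = 655; answer 655

655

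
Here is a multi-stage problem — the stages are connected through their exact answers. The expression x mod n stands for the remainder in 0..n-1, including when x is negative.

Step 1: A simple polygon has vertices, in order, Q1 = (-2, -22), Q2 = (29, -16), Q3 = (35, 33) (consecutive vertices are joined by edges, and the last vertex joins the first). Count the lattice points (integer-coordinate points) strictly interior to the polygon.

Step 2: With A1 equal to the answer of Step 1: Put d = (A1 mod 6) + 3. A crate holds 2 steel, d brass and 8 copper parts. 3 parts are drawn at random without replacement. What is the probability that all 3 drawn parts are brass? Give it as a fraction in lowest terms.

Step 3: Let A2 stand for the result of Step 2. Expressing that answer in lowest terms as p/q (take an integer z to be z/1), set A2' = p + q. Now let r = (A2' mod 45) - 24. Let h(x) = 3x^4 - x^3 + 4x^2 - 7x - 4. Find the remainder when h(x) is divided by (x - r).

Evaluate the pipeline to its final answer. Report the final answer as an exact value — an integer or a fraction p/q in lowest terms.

1811

Step 1: cross terms: (-2*-16 - 29*-22)=670, (29*33 - 35*-16)=1517, (35*-22 - -2*33)=-704; twice the area = |1483| = 1483; area = 1483/2; boundary points = 1 + 1 + 1 = 3; strictly interior points = area - boundary/2 + 1 = 741; answer 741
Step 2: A1 = 741; d = 6; total draws C(16,3) = 560; favorable C(6,3) = 20; P = 1/28; answer 1/28
Step 3: A2 = 1/28; threaded value p + q = 29; r = 5; remainder = value at the root: 3*(5)^4 - 1*(5)^3 + 4*(5)^2 - 7*(5)^1 - 4 = (1875) + (-125) + (100) + (-35) + (-4) = 1811; answer 1811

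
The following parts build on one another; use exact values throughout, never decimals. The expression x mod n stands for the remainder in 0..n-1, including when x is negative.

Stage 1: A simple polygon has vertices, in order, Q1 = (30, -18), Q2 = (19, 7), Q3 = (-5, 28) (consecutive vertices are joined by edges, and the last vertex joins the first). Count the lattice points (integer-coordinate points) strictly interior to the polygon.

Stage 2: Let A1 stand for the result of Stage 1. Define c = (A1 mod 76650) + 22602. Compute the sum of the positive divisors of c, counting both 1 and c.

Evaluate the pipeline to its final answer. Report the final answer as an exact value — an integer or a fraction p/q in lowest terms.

43776

Stage 1: cross terms: (30*7 - 19*-18)=552, (19*28 - -5*7)=567, (-5*-18 - 30*28)=-750; twice the area = |369| = 369; area = 369/2; boundary points = 1 + 3 + 1 = 5; strictly interior points = area - boundary/2 + 1 = 183; answer 183
Stage 2: A1 = 183; c = 22785; 22785 = 3 * 5 * 7^2 * 31; sigma = (1 + 3) * (1 + 5) * (1 + 7 + 49) * (1 + 31) = 4 * 6 * 57 * 32 = 43776; answer 43776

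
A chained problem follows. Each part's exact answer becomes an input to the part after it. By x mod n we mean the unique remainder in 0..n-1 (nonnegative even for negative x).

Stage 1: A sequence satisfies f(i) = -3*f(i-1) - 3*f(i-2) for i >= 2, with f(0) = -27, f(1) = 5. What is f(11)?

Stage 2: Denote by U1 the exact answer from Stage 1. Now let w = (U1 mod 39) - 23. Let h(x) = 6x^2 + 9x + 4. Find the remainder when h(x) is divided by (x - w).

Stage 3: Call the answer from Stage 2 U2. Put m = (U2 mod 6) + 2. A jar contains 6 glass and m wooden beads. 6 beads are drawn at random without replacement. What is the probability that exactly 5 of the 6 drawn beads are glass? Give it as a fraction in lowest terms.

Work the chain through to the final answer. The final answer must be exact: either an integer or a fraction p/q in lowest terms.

3/77

Stage 1: f(2) = -3*(5) - 3*(-27) = 66; iterating: f(2)=66, f(3)=-213, f(4)=441, f(5)=-684, f(6)=729, f(7)=-135, f(8)=-1782, f(9)=5751, f(10)=-11907, f(11)=18468; answer 18468
Stage 2: U1 = 18468; w = -2; remainder = value at the root: 6*(-2)^2 + 9*(-2)^1 + 4 = (24) + (-18) + (4) = 10; answer 10
Stage 3: U2 = 10; m = 6; total draws C(12,6) = 924; favorable C(6,5)*C(6,1) = 36; P = 3/77; answer 3/77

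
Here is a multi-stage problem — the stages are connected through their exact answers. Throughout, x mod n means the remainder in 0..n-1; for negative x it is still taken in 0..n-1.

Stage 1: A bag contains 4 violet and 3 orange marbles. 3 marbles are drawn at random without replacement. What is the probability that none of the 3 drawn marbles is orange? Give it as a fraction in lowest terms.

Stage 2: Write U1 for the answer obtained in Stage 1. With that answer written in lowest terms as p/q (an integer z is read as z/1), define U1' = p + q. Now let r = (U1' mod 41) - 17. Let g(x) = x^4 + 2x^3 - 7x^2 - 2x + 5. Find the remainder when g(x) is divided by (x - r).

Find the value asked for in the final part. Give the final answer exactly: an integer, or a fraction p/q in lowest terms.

Stage 1: total draws C(7,3) = 35; favorable C(4,3) = 4; P = 4/35; answer 4/35
Stage 2: U1 = 4/35; threaded value p + q = 39; r = 22; remainder = value at the root: 1*(22)^4 + 2*(22)^3 - 7*(22)^2 - 2*(22)^1 + 5 = (234256) + (21296) + (-3388) + (-44) + (5) = 252125; answer 252125

252125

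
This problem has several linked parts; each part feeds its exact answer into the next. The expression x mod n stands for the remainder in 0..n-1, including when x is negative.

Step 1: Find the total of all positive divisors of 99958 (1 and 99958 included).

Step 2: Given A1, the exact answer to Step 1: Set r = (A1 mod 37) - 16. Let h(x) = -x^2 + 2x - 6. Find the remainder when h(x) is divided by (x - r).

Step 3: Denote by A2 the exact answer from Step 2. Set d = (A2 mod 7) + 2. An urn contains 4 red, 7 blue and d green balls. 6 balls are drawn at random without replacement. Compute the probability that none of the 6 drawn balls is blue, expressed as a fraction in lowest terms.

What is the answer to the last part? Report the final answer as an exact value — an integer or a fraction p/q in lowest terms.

11/442

Step 1: 99958 = 2 * 23 * 41 * 53; sigma = (1 + 2) * (1 + 23) * (1 + 41) * (1 + 53) = 3 * 24 * 42 * 54 = 163296; answer 163296
Step 2: A1 = 163296; r = -1; remainder = value at the root: -1*(-1)^2 + 2*(-1)^1 - 6 = (-1) + (-2) + (-6) = -9; answer -9
Step 3: A2 = -9; d = 7; total draws C(18,6) = 18564; favorable C(11,6) = 462; P = 11/442; answer 11/442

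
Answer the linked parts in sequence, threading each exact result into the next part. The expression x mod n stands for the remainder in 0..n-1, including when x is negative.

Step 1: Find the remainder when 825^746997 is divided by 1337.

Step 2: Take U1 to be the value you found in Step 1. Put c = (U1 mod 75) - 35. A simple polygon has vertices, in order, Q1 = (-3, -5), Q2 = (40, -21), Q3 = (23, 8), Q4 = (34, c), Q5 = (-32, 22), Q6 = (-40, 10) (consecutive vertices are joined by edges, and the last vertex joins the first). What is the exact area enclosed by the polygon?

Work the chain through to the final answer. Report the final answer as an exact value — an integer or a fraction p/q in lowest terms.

2101

Step 1: squarings mod 1337: 825^1=825, 825^2=92, 825^4=442, 825^8=162, 825^16=841, 825^32=8, 825^64=64, 825^128=85, 825^256=540, 825^512=134, 825^1024=575, 825^2048=386, 825^4096=589, 825^8192=638, 825^16384=596, 825^32768=911, 825^65536=981, 825^131072=1058, 825^262144=295, 825^524288=120; 825^746997 = 825^1 * 825^4 * 825^16 * 825^32 * 825^64 * 825^128 * 825^256 * 825^1024 * 825^8192 * 825^16384 * 825^65536 * 825^131072 * 825^524288 = 594 (mod 1337); answer 594
Step 2: U1 = 594; c = 34; cross terms: (-3*-21 - 40*-5)=263, (40*8 - 23*-21)=803, (23*34 - 34*8)=510, (34*22 - -32*34)=1836, (-32*10 - -40*22)=560, (-40*-5 - -3*10)=230; twice the area = |4202| = 4202; area = 2101; answer 2101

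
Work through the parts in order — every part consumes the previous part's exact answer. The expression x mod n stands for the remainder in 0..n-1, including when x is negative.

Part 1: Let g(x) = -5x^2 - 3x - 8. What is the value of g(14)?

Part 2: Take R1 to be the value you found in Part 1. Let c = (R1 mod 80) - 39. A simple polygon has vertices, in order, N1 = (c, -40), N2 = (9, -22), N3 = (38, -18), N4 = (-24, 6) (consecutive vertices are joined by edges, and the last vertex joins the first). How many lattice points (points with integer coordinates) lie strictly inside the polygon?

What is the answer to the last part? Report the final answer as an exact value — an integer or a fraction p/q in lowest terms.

Part 1: -5*(14)^2 - 3*(14)^1 - 8 = (-980) + (-42) + (-8) = -1030; answer -1030
Part 2: R1 = -1030; c = -29; cross terms: (-29*-22 - 9*-40)=998, (9*-18 - 38*-22)=674, (38*6 - -24*-18)=-204, (-24*-40 - -29*6)=1134; twice the area = |2602| = 2602; area = 1301; boundary points = 2 + 1 + 2 + 1 = 6; strictly interior points = area - boundary/2 + 1 = 1299; answer 1299

1299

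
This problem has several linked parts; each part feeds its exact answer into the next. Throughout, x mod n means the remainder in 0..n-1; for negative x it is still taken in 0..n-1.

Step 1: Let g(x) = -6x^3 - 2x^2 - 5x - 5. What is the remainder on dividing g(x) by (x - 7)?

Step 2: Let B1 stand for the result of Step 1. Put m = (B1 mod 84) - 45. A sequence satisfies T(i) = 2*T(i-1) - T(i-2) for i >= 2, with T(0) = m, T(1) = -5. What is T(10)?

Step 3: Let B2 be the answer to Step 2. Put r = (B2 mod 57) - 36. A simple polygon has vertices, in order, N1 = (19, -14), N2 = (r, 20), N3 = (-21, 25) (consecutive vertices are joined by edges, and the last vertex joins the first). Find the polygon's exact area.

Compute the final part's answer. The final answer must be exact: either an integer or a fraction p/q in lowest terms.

563

Step 1: remainder = value at the root: -6*(7)^3 - 2*(7)^2 - 5*(7)^1 - 5 = (-2058) + (-98) + (-35) + (-5) = -2196; answer -2196
Step 2: B1 = -2196; m = 27; T(2) = 2*(-5) - 1*(27) = -37; iterating: T(2)=-37, T(3)=-69, T(4)=-101, T(5)=-133, T(6)=-165, T(7)=-197, T(8)=-229, T(9)=-261, T(10)=-293; answer -293
Step 3: B2 = -293; r = 13; cross terms: (19*20 - 13*-14)=562, (13*25 - -21*20)=745, (-21*-14 - 19*25)=-181; twice the area = |1126| = 1126; area = 563; answer 563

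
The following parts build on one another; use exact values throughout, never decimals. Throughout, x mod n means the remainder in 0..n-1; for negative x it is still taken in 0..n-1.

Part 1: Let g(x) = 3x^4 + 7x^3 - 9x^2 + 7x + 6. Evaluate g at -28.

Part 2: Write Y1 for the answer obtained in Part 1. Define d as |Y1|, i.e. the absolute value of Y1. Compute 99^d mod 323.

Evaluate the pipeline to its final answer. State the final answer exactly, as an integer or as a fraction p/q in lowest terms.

9

Part 1: 3*(-28)^4 + 7*(-28)^3 - 9*(-28)^2 + 7*(-28)^1 + 6 = (1843968) + (-153664) + (-7056) + (-196) + (6) = 1683058; answer 1683058
Part 2: Y1 = 1683058; d = 1683058; squarings mod 323: 99^1=99, 99^2=111, 99^4=47, 99^8=271, 99^16=120, 99^32=188, 99^64=137, 99^128=35, 99^256=256, 99^512=290, 99^1024=120, 99^2048=188, 99^4096=137, 99^8192=35, 99^16384=256, 99^32768=290, 99^65536=120, 99^131072=188, 99^262144=137, 99^524288=35, 99^1048576=256; 99^1683058 = 99^2 * 99^16 * 99^32 * 99^64 * 99^512 * 99^1024 * 99^2048 * 99^8192 * 99^32768 * 99^65536 * 99^524288 * 99^1048576 = 9 (mod 323); answer 9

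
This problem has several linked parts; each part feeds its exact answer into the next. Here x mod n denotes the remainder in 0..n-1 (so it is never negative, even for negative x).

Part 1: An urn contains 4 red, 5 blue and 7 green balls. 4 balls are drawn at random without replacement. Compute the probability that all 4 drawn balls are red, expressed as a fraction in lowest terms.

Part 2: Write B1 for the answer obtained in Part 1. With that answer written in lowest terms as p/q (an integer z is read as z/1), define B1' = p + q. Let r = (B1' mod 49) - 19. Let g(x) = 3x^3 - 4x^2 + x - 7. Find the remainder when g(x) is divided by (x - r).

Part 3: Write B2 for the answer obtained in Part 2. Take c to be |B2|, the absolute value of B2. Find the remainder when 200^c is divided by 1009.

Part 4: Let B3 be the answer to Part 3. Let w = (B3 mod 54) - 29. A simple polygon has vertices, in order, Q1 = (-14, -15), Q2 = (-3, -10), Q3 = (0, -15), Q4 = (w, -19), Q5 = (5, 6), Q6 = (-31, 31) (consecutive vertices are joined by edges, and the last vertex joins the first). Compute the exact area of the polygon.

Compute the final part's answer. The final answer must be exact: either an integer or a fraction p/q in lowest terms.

Part 1: total draws C(16,4) = 1820; favorable C(4,4) = 1; P = 1/1820; answer 1/1820
Part 2: B1 = 1/1820; threaded value p + q = 1821; r = -11; remainder = value at the root: 3*(-11)^3 - 4*(-11)^2 + 1*(-11)^1 - 7 = (-3993) + (-484) + (-11) + (-7) = -4495; answer -4495
Part 3: B2 = -4495; c = 4495; squarings mod 1009: 200^1=200, 200^2=649, 200^4=448, 200^8=922, 200^16=506, 200^32=759, 200^64=951, 200^128=337, 200^256=561, 200^512=922, 200^1024=506, 200^2048=759, 200^4096=951; 200^4495 = 200^1 * 200^2 * 200^4 * 200^8 * 200^128 * 200^256 * 200^4096 = 251 (mod 1009); answer 251
Part 4: B3 = 251; w = 6; cross terms: (-14*-10 - -3*-15)=95, (-3*-15 - 0*-10)=45, (0*-19 - 6*-15)=90, (6*6 - 5*-19)=131, (5*31 - -31*6)=341, (-31*-15 - -14*31)=899; twice the area = |1601| = 1601; area = 1601/2; answer 1601/2

1601/2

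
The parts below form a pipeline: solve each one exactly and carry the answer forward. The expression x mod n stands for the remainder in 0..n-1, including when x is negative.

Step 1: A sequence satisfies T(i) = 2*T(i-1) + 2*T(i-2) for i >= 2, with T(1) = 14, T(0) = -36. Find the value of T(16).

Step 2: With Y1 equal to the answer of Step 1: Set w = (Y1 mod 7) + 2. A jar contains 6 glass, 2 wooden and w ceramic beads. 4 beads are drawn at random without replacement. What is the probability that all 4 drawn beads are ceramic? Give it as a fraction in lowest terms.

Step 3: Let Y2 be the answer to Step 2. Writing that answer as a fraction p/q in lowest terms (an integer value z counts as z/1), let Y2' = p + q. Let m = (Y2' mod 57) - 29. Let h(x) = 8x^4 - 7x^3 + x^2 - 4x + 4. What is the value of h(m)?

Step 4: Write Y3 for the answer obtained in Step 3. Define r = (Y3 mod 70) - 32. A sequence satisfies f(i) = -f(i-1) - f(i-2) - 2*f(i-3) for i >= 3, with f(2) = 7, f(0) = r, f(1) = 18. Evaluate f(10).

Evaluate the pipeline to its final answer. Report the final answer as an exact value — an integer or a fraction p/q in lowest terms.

-190

Step 1: T(2) = 2*(14) + 2*(-36) = -44; iterating: T(2)=-44, T(3)=-60, T(4)=-208, T(5)=-536, T(6)=-1488, T(7)=-4048, T(8)=-11072, T(9)=-30240, T(10)=-82624, T(11)=-225728, T(12)=-616704, T(13)=-1684864, T(14)=-4603136, T(15)=-12576000, T(16)=-34358272; answer -34358272
Step 2: Y1 = -34358272; w = 5; total draws C(13,4) = 715; favorable C(5,4) = 5; P = 1/143; answer 1/143
Step 3: Y2 = 1/143; threaded value p + q = 144; m = 1; 8*(1)^4 - 7*(1)^3 + 1*(1)^2 - 4*(1)^1 + 4 = (8) + (-7) + (1) + (-4) + (4) = 2; answer 2
Step 4: Y3 = 2; r = -30; f(3) = -1*(7) - 1*(18) - 2*(-30) = 35; iterating: f(3)=35, f(4)=-78, f(5)=29, f(6)=-21, f(7)=148, f(8)=-185, f(9)=79, f(10)=-190; answer -190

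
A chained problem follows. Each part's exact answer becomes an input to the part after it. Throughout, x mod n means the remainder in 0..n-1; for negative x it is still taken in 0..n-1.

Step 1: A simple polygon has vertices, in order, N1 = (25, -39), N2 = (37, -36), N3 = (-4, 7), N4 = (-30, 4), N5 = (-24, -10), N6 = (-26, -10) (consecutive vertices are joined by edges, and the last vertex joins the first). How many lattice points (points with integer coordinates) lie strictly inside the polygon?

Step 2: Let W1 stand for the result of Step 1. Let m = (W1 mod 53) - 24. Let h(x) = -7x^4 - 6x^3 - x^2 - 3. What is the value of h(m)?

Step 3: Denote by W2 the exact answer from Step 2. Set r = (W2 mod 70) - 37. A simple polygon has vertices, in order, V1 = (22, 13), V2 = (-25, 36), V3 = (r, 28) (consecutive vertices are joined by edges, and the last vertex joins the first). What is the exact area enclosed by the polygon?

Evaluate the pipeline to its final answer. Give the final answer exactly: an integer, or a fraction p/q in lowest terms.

843/2

Step 1: cross terms: (25*-36 - 37*-39)=543, (37*7 - -4*-36)=115, (-4*4 - -30*7)=194, (-30*-10 - -24*4)=396, (-24*-10 - -26*-10)=-20, (-26*-39 - 25*-10)=1264; twice the area = |2492| = 2492; area = 1246; boundary points = 3 + 1 + 1 + 2 + 2 + 1 = 10; strictly interior points = area - boundary/2 + 1 = 1242; answer 1242
Step 2: W1 = 1242; m = -1; -7*(-1)^4 - 6*(-1)^3 - 1*(-1)^2 - 3 = (-7) + (6) + (-1) + (-3) = -5; answer -5
Step 3: W2 = -5; r = 28; cross terms: (22*36 - -25*13)=1117, (-25*28 - 28*36)=-1708, (28*13 - 22*28)=-252; twice the area = |-843| = 843; area = 843/2; answer 843/2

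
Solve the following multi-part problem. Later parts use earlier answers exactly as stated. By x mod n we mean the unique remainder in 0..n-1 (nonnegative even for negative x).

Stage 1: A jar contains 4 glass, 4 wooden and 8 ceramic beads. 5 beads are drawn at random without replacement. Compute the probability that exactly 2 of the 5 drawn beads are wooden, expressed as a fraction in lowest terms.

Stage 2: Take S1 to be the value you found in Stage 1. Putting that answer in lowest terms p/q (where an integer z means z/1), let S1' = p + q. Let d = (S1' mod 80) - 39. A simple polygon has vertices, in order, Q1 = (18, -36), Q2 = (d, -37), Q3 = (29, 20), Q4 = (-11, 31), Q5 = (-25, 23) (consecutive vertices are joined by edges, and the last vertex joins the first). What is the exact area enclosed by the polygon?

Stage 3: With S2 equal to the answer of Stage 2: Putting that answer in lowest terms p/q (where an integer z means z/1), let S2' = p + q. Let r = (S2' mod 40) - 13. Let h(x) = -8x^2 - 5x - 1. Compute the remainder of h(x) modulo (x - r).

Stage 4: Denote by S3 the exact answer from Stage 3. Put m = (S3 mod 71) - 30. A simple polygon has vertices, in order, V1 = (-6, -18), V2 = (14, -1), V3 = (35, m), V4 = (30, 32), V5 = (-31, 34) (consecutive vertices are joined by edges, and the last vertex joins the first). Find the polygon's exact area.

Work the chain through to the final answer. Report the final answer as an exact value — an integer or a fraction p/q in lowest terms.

3595/2

Stage 1: total draws C(16,5) = 4368; favorable C(4,2)*C(12,3) = 1320; P = 55/182; answer 55/182
Stage 2: S1 = 55/182; threaded value p + q = 237; d = 38; cross terms: (18*-37 - 38*-36)=702, (38*20 - 29*-37)=1833, (29*31 - -11*20)=1119, (-11*23 - -25*31)=522, (-25*-36 - 18*23)=486; twice the area = |4662| = 4662; area = 2331; answer 2331
Stage 3: S2 = 2331; threaded value p + q = 2332; r = -1; remainder = value at the root: -8*(-1)^2 - 5*(-1)^1 - 1 = (-8) + (5) + (-1) = -4; answer -4
Stage 4: S3 = -4; m = 37; cross terms: (-6*-1 - 14*-18)=258, (14*37 - 35*-1)=553, (35*32 - 30*37)=10, (30*34 - -31*32)=2012, (-31*-18 - -6*34)=762; twice the area = |3595| = 3595; area = 3595/2; answer 3595/2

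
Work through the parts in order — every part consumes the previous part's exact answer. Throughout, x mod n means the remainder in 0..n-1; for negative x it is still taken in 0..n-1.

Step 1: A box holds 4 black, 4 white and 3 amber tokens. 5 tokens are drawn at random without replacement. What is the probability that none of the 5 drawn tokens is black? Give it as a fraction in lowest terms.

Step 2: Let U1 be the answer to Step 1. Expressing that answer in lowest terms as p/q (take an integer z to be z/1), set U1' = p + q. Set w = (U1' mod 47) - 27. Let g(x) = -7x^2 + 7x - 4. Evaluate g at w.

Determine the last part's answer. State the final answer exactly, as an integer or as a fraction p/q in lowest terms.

Step 1: total draws C(11,5) = 462; favorable C(7,5) = 21; P = 1/22; answer 1/22
Step 2: U1 = 1/22; threaded value p + q = 23; w = -4; -7*(-4)^2 + 7*(-4)^1 - 4 = (-112) + (-28) + (-4) = -144; answer -144

-144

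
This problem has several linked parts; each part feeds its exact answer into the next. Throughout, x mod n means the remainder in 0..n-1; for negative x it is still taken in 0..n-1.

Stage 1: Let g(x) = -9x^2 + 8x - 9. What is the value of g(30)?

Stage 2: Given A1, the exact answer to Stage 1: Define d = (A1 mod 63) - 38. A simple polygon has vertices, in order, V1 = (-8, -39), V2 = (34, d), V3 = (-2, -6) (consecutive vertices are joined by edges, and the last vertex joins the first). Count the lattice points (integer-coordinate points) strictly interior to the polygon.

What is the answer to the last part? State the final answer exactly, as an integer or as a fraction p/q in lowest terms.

Stage 1: -9*(30)^2 + 8*(30)^1 - 9 = (-8100) + (240) + (-9) = -7869; answer -7869
Stage 2: A1 = -7869; d = -32; cross terms: (-8*-32 - 34*-39)=1582, (34*-6 - -2*-32)=-268, (-2*-39 - -8*-6)=30; twice the area = |1344| = 1344; area = 672; boundary points = 7 + 2 + 3 = 12; strictly interior points = area - boundary/2 + 1 = 667; answer 667

667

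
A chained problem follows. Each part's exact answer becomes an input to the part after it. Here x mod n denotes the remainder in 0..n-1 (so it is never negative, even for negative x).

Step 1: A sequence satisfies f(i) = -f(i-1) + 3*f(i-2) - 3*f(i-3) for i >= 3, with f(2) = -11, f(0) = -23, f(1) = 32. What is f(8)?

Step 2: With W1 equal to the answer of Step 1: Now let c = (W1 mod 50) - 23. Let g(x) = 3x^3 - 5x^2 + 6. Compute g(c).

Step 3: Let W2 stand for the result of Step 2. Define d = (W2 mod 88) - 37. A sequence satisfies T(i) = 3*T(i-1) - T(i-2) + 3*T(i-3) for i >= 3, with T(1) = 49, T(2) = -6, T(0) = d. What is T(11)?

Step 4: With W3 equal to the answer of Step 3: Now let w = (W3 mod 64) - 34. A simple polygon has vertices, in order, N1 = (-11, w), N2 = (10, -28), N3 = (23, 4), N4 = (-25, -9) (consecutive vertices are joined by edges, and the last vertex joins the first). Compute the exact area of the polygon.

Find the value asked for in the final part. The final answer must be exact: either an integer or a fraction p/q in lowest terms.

988

Step 1: f(3) = -1*(-11) + 3*(32) - 3*(-23) = 176; iterating: f(3)=176, f(4)=-305, f(5)=866, f(6)=-2309, f(7)=5822, f(8)=-15347; answer -15347
Step 2: W1 = -15347; c = -20; 3*(-20)^3 - 5*(-20)^2 + 6 = (-24000) + (-2000) + (6) = -25994; answer -25994
Step 3: W2 = -25994; d = 17; T(3) = 3*(-6) - 1*(49) + 3*(17) = -16; iterating: T(3)=-16, T(4)=105, T(5)=313, T(6)=786, T(7)=2360, T(8)=7233, T(9)=21697, T(10)=64938, T(11)=194816; answer 194816
Step 4: W3 = 194816; w = -34; cross terms: (-11*-28 - 10*-34)=648, (10*4 - 23*-28)=684, (23*-9 - -25*4)=-107, (-25*-34 - -11*-9)=751; twice the area = |1976| = 1976; area = 988; answer 988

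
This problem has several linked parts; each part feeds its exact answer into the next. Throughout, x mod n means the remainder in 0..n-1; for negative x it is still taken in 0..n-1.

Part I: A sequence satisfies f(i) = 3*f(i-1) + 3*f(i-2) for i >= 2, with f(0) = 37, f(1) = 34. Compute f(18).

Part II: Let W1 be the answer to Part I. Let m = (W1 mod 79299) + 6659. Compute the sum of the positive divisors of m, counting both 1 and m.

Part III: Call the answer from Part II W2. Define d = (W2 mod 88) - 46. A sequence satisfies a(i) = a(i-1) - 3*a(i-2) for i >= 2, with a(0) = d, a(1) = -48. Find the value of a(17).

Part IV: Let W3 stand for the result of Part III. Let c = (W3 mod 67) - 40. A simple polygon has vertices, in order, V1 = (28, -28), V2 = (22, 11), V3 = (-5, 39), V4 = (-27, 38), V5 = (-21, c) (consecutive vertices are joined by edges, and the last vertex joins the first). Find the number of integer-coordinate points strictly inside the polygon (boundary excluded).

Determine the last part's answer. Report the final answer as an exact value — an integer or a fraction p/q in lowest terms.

2397

Part I: f(2) = 3*(34) + 3*(37) = 213; iterating: f(2)=213, f(3)=741, f(4)=2862, f(5)=10809, f(6)=41013, f(7)=155466, f(8)=589437, f(9)=2234709, f(10)=8472438, f(11)=32121441, f(12)=121781637, f(13)=461709234, f(14)=1750472613, f(15)=6636545541, f(16)=25161054462, f(17)=95392800009, f(18)=361661563413; answer 361661563413
Part II: W1 = 361661563413; m = 83204; 83204 = 2^2 * 11 * 31 * 61; sigma = (1 + 2 + 4) * (1 + 11) * (1 + 31) * (1 + 61) = 7 * 12 * 32 * 62 = 166656; answer 166656
Part III: W2 = 166656; d = 26; a(2) = 1*(-48) - 3*(26) = -126; iterating: a(2)=-126, a(3)=18, a(4)=396, a(5)=342, a(6)=-846, a(7)=-1872, a(8)=666, a(9)=6282, a(10)=4284, a(11)=-14562, a(12)=-27414, a(13)=16272, a(14)=98514, a(15)=49698, a(16)=-245844, a(17)=-394938; answer -394938
Part IV: W3 = -394938; c = -13; cross terms: (28*11 - 22*-28)=924, (22*39 - -5*11)=913, (-5*38 - -27*39)=863, (-27*-13 - -21*38)=1149, (-21*-28 - 28*-13)=952; twice the area = |4801| = 4801; area = 4801/2; boundary points = 3 + 1 + 1 + 3 + 1 = 9; strictly interior points = area - boundary/2 + 1 = 2397; answer 2397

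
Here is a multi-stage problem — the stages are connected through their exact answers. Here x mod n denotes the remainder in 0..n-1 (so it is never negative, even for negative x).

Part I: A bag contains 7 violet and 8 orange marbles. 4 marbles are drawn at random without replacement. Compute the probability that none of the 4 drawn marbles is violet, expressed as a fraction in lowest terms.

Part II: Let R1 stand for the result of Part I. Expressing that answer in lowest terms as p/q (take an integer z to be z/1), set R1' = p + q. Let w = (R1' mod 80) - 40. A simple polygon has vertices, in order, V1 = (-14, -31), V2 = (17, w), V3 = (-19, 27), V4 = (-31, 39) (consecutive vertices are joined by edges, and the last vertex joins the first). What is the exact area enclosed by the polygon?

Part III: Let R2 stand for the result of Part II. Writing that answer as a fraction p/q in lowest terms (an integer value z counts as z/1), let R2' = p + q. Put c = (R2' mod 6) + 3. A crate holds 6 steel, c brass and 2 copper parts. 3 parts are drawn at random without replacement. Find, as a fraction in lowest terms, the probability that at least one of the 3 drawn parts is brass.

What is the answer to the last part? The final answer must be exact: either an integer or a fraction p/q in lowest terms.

115/143

Part I: total draws C(15,4) = 1365; favorable C(8,4) = 70; P = 2/39; answer 2/39
Part II: R1 = 2/39; threaded value p + q = 41; w = 1; cross terms: (-14*1 - 17*-31)=513, (17*27 - -19*1)=478, (-19*39 - -31*27)=96, (-31*-31 - -14*39)=1507; twice the area = |2594| = 2594; area = 1297; answer 1297
Part III: R2 = 1297; threaded value p + q = 1298; c = 5; total draws C(13,3) = 286; complement C(8,3) = 56; favorable 286 - 56 = 230; P = 115/143; answer 115/143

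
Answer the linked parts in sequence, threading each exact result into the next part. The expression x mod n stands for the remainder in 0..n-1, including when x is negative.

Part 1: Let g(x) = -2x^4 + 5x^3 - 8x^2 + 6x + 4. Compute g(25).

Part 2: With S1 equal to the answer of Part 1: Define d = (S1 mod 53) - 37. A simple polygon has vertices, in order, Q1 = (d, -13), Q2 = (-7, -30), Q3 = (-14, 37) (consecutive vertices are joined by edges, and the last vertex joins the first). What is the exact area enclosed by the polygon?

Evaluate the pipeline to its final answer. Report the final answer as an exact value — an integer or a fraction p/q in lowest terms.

845

Part 1: -2*(25)^4 + 5*(25)^3 - 8*(25)^2 + 6*(25)^1 + 4 = (-781250) + (78125) + (-5000) + (150) + (4) = -707971; answer -707971
Part 2: S1 = -707971; d = -34; cross terms: (-34*-30 - -7*-13)=929, (-7*37 - -14*-30)=-679, (-14*-13 - -34*37)=1440; twice the area = |1690| = 1690; area = 845; answer 845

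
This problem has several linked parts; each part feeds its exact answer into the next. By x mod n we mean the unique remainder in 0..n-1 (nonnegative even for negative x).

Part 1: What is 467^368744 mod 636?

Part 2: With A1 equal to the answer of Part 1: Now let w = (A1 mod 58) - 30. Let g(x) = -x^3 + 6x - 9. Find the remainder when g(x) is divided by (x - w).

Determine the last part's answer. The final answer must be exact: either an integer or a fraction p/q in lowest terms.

-14

Part 1: squarings mod 636: 467^1=467, 467^2=577, 467^4=301, 467^8=289, 467^16=205, 467^32=49, 467^64=493, 467^128=97, 467^256=505, 467^512=625, 467^1024=121, 467^2048=13, 467^4096=169, 467^8192=577, 467^16384=301, 467^32768=289, 467^65536=205, 467^131072=49, 467^262144=493; 467^368744 = 467^8 * 467^32 * 467^64 * 467^8192 * 467^32768 * 467^65536 * 467^262144 = 493 (mod 636); answer 493
Part 2: A1 = 493; w = -1; remainder = value at the root: -1*(-1)^3 + 6*(-1)^1 - 9 = (1) + (-6) + (-9) = -14; answer -14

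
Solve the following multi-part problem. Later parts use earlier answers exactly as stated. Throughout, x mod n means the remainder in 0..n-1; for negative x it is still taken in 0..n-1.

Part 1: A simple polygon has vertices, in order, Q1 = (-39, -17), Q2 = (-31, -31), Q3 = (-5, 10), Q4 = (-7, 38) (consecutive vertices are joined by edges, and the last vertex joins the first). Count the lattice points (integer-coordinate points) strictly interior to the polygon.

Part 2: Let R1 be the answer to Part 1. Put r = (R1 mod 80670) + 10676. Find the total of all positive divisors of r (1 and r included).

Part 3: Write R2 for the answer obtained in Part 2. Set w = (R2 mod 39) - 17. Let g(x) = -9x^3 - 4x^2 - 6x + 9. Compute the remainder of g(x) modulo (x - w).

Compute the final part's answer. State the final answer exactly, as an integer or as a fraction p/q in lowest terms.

-655

Part 1: cross terms: (-39*-31 - -31*-17)=682, (-31*10 - -5*-31)=-465, (-5*38 - -7*10)=-120, (-7*-17 - -39*38)=1601; twice the area = |1698| = 1698; area = 849; boundary points = 2 + 1 + 2 + 1 = 6; strictly interior points = area - boundary/2 + 1 = 847; answer 847
Part 2: R1 = 847; r = 11523; 11523 = 3 * 23 * 167; sigma = (1 + 3) * (1 + 23) * (1 + 167) = 4 * 24 * 168 = 16128; answer 16128
Part 3: R2 = 16128; w = 4; remainder = value at the root: -9*(4)^3 - 4*(4)^2 - 6*(4)^1 + 9 = (-576) + (-64) + (-24) + (9) = -655; answer -655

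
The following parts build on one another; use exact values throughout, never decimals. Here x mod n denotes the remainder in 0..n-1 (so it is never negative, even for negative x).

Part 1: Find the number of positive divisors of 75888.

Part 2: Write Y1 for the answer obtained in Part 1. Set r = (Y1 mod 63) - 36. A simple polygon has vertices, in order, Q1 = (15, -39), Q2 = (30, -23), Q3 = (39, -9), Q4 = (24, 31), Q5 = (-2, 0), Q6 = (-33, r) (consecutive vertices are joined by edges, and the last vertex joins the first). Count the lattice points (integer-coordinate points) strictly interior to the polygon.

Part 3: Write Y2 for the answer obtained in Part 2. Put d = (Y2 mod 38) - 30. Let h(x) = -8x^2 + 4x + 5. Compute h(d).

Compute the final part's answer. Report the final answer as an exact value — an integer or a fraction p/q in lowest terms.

-5507

Part 1: 75888 = 2^4 * 3^2 * 17 * 31; number of divisors = (4+1) * (2+1) * (1+1) * (1+1) = 60; answer 60
Part 2: Y1 = 60; r = 24; cross terms: (15*-23 - 30*-39)=825, (30*-9 - 39*-23)=627, (39*31 - 24*-9)=1425, (24*0 - -2*31)=62, (-2*24 - -33*0)=-48, (-33*-39 - 15*24)=927; twice the area = |3818| = 3818; area = 1909; boundary points = 1 + 1 + 5 + 1 + 1 + 3 = 12; strictly interior points = area - boundary/2 + 1 = 1904; answer 1904
Part 3: Y2 = 1904; d = -26; -8*(-26)^2 + 4*(-26)^1 + 5 = (-5408) + (-104) + (5) = -5507; answer -5507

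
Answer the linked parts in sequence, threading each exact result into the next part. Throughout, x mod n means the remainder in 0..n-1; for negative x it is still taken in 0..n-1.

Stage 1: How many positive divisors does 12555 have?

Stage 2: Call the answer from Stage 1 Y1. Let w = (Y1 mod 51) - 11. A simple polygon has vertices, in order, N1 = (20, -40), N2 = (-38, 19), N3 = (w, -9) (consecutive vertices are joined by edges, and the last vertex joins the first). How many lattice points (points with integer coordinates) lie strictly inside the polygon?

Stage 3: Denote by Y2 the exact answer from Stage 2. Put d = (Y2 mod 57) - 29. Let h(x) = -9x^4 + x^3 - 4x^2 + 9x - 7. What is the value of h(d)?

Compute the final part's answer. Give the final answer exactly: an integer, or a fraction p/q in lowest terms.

Stage 1: 12555 = 3^4 * 5 * 31; number of divisors = (4+1) * (1+1) * (1+1) = 20; answer 20
Stage 2: Y1 = 20; w = 9; cross terms: (20*19 - -38*-40)=-1140, (-38*-9 - 9*19)=171, (9*-40 - 20*-9)=-180; twice the area = |-1149| = 1149; area = 1149/2; boundary points = 1 + 1 + 1 = 3; strictly interior points = area - boundary/2 + 1 = 574; answer 574
Stage 3: Y2 = 574; d = -25; -9*(-25)^4 + 1*(-25)^3 - 4*(-25)^2 + 9*(-25)^1 - 7 = (-3515625) + (-15625) + (-2500) + (-225) + (-7) = -3533982; answer -3533982

-3533982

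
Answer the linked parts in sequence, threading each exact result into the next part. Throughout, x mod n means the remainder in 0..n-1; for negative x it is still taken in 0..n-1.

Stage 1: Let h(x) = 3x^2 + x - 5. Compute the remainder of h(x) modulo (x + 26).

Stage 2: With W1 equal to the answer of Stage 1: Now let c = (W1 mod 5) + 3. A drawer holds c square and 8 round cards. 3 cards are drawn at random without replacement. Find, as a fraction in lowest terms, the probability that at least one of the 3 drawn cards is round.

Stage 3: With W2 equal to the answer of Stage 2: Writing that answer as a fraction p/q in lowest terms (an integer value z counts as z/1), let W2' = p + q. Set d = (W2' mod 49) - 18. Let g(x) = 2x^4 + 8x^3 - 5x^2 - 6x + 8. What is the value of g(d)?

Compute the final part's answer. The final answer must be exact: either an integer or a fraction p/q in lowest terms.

Stage 1: remainder = value at the root: 3*(-26)^2 + 1*(-26)^1 - 5 = (2028) + (-26) + (-5) = 1997; answer 1997
Stage 2: W1 = 1997; c = 5; total draws C(13,3) = 286; complement C(5,3) = 10; favorable 286 - 10 = 276; P = 138/143; answer 138/143
Stage 3: W2 = 138/143; threaded value p + q = 281; d = 18; 2*(18)^4 + 8*(18)^3 - 5*(18)^2 - 6*(18)^1 + 8 = (209952) + (46656) + (-1620) + (-108) + (8) = 254888; answer 254888

254888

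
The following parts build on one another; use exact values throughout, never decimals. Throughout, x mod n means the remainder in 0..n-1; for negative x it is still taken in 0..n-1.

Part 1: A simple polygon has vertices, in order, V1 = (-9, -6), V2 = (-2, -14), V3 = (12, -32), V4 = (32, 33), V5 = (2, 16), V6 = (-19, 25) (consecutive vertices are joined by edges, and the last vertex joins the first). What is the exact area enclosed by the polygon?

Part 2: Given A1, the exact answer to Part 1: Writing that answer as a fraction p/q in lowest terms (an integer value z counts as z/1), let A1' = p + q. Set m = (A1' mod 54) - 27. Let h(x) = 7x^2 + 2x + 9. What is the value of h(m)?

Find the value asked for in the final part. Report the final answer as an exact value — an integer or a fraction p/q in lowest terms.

Part 1: cross terms: (-9*-14 - -2*-6)=114, (-2*-32 - 12*-14)=232, (12*33 - 32*-32)=1420, (32*16 - 2*33)=446, (2*25 - -19*16)=354, (-19*-6 - -9*25)=339; twice the area = |2905| = 2905; area = 2905/2; answer 2905/2
Part 2: A1 = 2905/2; threaded value p + q = 2907; m = 18; 7*(18)^2 + 2*(18)^1 + 9 = (2268) + (36) + (9) = 2313; answer 2313

2313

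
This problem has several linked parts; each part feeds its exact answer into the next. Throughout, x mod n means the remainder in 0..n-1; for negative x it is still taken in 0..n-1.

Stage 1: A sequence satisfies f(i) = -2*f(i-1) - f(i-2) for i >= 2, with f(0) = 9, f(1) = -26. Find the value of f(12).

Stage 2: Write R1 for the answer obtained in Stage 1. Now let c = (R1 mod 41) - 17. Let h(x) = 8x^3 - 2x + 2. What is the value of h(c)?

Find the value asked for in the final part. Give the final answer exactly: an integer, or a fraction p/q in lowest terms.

-5812

Stage 1: f(2) = -2*(-26) - 1*(9) = 43; iterating: f(2)=43, f(3)=-60, f(4)=77, f(5)=-94, f(6)=111, f(7)=-128, f(8)=145, f(9)=-162, f(10)=179, f(11)=-196, f(12)=213; answer 213
Stage 2: R1 = 213; c = -9; 8*(-9)^3 - 2*(-9)^1 + 2 = (-5832) + (18) + (2) = -5812; answer -5812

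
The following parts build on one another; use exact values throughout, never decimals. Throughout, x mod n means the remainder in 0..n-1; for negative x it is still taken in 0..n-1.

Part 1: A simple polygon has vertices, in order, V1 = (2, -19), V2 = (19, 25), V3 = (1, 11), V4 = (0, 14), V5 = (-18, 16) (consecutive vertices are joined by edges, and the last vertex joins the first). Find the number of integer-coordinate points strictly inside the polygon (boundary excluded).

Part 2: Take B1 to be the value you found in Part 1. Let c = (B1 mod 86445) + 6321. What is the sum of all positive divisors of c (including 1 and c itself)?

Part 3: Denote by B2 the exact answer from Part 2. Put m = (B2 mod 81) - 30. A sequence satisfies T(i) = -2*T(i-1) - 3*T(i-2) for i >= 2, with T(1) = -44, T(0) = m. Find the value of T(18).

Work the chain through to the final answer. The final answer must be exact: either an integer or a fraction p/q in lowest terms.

-977390

Part 1: cross terms: (2*25 - 19*-19)=411, (19*11 - 1*25)=184, (1*14 - 0*11)=14, (0*16 - -18*14)=252, (-18*-19 - 2*16)=310; twice the area = |1171| = 1171; area = 1171/2; boundary points = 1 + 2 + 1 + 2 + 5 = 11; strictly interior points = area - boundary/2 + 1 = 581; answer 581
Part 2: B1 = 581; c = 6902; 6902 = 2 * 7 * 17 * 29; sigma = (1 + 2) * (1 + 7) * (1 + 17) * (1 + 29) = 3 * 8 * 18 * 30 = 12960; answer 12960
Part 3: B2 = 12960; m = -30; T(2) = -2*(-44) - 3*(-30) = 178; iterating: T(2)=178, T(3)=-224, T(4)=-86, T(5)=844, T(6)=-1430, T(7)=328, T(8)=3634, T(9)=-8252, T(10)=5602, T(11)=13552, T(12)=-43910, T(13)=47164, T(14)=37402, T(15)=-216296, T(16)=320386, T(17)=8116, T(18)=-977390; answer -977390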